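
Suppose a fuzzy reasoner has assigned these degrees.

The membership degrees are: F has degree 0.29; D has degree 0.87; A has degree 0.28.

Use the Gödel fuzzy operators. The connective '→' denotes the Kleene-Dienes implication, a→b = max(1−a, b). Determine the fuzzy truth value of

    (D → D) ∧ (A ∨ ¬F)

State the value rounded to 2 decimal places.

D → D  [Kleene-Dienes: max(1−a, b)] with a=0.87, b=0.87 → 0.87
¬F = 1 − 0.29 = 0.71
A ∨ ¬F = max(a, b) on (0.28, 0.71) = 0.71
(D → D) ∧ (A ∨ ¬F) = min(a, b) on (0.87, 0.71) = 0.71

0.71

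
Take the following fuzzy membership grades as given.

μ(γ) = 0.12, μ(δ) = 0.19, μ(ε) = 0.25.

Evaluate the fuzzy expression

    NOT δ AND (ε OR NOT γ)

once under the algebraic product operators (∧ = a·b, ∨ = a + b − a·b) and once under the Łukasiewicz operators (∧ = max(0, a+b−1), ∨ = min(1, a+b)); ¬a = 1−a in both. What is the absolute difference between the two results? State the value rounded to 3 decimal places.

Under algebraic product:
  NOT δ = 1 − 0.1900 = 0.8100
  NOT γ = 1 − 0.1200 = 0.8800
  ε OR NOT γ = a + b − a·b on (0.2500, 0.8800) = 0.9100
  NOT δ AND (ε OR NOT γ) = a·b on (0.8100, 0.9100) = 0.7371
  → value = 0.7371
Under Łukasiewicz:
  NOT δ = 1 − 0.19 = 0.81
  NOT γ = 1 − 0.12 = 0.88
  ε OR NOT γ = min(1, a+b) on (0.25, 0.88) = 1.00
  NOT δ AND (ε OR NOT γ) = max(0, a+b−1) on (0.81, 1.00) = 0.81
  → value = 0.8100
|0.7371 − 0.8100| = 0.073

0.073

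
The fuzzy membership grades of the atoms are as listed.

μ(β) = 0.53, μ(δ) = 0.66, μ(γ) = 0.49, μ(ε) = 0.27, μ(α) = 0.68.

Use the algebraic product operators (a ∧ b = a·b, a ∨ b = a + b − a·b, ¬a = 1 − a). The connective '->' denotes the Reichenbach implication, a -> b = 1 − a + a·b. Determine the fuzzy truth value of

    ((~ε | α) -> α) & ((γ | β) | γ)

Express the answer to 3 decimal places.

0.621

~ε = 1 − 0.2700 = 0.7300
~ε | α = a + b − a·b on (0.7300, 0.6800) = 0.9136
(~ε | α) -> α  [Reichenbach: 1 − a + a·b] with a=0.9136, b=0.6800 → 0.7076
γ | β = a + b − a·b on (0.4900, 0.5300) = 0.7603
(γ | β) | γ = a + b − a·b on (0.7603, 0.4900) = 0.8778
((~ε | α) -> α) & ((γ | β) | γ) = a·b on (0.7076, 0.8778) = 0.6211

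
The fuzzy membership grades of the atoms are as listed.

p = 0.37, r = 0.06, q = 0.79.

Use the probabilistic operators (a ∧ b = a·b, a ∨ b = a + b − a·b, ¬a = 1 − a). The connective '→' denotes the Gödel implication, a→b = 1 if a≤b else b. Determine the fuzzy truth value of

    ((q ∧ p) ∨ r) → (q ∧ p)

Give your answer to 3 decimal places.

0.292

q ∧ p = a·b on (0.7900, 0.3700) = 0.2923
(q ∧ p) ∨ r = a + b − a·b on (0.2923, 0.0600) = 0.3348
q ∧ p = a·b on (0.7900, 0.3700) = 0.2923
((q ∧ p) ∨ r) → (q ∧ p)  [Gödel: 1 if a≤b else b] with a=0.3348, b=0.2923 → 0.2923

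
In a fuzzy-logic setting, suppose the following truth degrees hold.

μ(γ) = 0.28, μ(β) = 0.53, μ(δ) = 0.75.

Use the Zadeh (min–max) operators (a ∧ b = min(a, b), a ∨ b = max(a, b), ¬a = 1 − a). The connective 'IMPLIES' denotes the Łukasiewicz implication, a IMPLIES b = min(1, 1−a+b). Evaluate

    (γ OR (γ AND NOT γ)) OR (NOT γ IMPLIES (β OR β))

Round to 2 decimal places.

NOT γ = 1 − 0.28 = 0.72
γ AND NOT γ = min(a, b) on (0.28, 0.72) = 0.28
γ OR (γ AND NOT γ) = max(a, b) on (0.28, 0.28) = 0.28
NOT γ = 1 − 0.28 = 0.72
β OR β = max(a, b) on (0.53, 0.53) = 0.53
NOT γ IMPLIES (β OR β)  [Łukasiewicz: min(1, 1−a+b)] with a=0.72, b=0.53 → 0.81
(γ OR (γ AND NOT γ)) OR (NOT γ IMPLIES (β OR β)) = max(a, b) on (0.28, 0.81) = 0.81

0.81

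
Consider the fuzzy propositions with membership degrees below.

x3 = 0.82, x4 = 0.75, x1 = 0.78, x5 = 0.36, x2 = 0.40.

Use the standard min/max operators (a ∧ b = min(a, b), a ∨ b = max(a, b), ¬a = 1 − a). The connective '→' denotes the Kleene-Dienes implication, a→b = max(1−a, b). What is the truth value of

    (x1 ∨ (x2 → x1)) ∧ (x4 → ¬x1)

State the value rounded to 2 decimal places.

x2 → x1  [Kleene-Dienes: max(1−a, b)] with a=0.40, b=0.78 → 0.78
x1 ∨ (x2 → x1) = max(a, b) on (0.78, 0.78) = 0.78
¬x1 = 1 − 0.78 = 0.22
x4 → ¬x1  [Kleene-Dienes: max(1−a, b)] with a=0.75, b=0.22 → 0.25
(x1 ∨ (x2 → x1)) ∧ (x4 → ¬x1) = min(a, b) on (0.78, 0.25) = 0.25

0.25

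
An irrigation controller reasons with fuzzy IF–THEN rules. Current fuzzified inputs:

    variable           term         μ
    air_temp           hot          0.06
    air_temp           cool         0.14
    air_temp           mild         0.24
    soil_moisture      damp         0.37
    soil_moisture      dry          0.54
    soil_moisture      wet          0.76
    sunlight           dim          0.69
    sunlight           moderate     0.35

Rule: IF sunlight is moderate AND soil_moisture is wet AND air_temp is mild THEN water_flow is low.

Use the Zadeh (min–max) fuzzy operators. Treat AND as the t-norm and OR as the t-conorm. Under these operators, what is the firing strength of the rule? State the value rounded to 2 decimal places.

0.24

firing strength: moderate=0.35, wet=0.76, mild=0.24; AND[min(a, b)] → w = 0.24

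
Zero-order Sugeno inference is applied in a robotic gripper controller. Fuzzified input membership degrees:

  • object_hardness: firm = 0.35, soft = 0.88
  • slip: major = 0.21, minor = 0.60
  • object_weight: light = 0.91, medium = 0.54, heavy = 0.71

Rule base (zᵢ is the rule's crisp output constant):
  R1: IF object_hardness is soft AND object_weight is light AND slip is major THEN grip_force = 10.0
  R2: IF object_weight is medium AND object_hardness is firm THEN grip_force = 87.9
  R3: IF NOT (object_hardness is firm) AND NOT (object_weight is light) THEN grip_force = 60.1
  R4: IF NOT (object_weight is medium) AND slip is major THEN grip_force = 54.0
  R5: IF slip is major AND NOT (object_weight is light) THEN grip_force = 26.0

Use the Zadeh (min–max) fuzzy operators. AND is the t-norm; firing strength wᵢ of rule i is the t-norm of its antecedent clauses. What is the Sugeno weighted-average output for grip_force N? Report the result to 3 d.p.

54.688

R1 (z=10.0): soft=0.88, light=0.91, major=0.21; AND[min(a, b)] → w = 0.21
R2 (z=87.9): medium=0.54, firm=0.35; AND[min(a, b)] → w = 0.35
R3 (z=60.1): ¬firm=1−0.35=0.65, ¬light=1−0.91=0.09; AND[min(a, b)] → w = 0.09
R4 (z=54.0): ¬medium=1−0.54=0.46, major=0.21; AND[min(a, b)] → w = 0.21
R5 (z=26.0): major=0.21, ¬light=1−0.91=0.09; AND[min(a, b)] → w = 0.09
Weighted average = (0.21·10.0 + 0.35·87.9 + 0.09·60.1 + 0.21·54.0 + 0.09·26.0) / (0.21 + 0.35 + 0.09 + 0.21 + 0.09)
  = 51.9540 / 0.9500 = 54.688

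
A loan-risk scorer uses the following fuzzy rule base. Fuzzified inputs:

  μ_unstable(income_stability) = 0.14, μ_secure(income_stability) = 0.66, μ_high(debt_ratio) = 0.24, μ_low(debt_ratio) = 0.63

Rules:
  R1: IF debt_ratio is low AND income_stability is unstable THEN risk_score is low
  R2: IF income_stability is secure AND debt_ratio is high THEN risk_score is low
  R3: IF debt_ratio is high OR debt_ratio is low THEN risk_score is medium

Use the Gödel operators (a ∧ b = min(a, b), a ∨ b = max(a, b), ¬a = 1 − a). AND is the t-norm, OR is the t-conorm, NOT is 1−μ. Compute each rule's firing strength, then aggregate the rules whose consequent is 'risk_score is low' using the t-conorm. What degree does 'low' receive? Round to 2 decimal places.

R1: low=0.63, unstable=0.14; AND[min(a, b)] → w = 0.14
R2: secure=0.66, high=0.24; AND[min(a, b)] → w = 0.24
R3: high=0.24, low=0.63; OR[max(a, b)] → w = 0.63
Rules with consequent 'low': {R1, R2} → strengths 0.14, 0.24
Aggregate via t-conorm [max(a, b)]: 0.24

0.24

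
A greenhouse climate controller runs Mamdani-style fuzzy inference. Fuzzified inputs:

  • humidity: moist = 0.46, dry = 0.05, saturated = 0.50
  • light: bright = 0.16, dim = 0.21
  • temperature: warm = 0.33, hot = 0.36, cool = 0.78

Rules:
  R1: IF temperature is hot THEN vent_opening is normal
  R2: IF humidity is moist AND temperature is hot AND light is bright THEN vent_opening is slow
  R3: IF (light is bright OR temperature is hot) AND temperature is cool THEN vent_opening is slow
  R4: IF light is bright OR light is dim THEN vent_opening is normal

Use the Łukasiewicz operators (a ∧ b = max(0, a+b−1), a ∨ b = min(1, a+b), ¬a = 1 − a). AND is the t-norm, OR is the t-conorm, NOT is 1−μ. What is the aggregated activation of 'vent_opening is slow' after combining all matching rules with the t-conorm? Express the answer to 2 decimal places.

0.30

R1: hot=0.36 → w = 0.36
R2: moist=0.46, hot=0.36, bright=0.16; AND[max(0, a+b−1)] → w = 0.00
R3: (bright=0.16 OR hot=0.36) = 0.52; AND[max(0, a+b−1)] with cool=0.78 → w = 0.30
R4: bright=0.16, dim=0.21; OR[min(1, a+b)] → w = 0.37
Rules with consequent 'slow': {R2, R3} → strengths 0.00, 0.30
Aggregate via t-conorm [min(1, a+b)]: 0.30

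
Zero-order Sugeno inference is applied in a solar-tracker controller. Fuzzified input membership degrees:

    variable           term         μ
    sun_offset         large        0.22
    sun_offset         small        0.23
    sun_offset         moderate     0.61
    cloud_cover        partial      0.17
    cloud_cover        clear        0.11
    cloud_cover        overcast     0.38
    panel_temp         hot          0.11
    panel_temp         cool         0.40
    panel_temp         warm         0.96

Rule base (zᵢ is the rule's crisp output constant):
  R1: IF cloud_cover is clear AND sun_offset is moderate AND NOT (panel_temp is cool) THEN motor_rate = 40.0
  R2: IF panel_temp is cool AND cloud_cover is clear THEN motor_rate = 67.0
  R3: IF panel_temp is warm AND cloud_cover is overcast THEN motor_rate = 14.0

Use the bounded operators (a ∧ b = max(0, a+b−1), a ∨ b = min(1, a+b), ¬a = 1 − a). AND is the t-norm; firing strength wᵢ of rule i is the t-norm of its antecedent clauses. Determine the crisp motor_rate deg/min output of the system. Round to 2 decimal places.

R1 (z=40.0): clear=0.11, moderate=0.61, ¬cool=1−0.40=0.60; AND[max(0, a+b−1)] → w = 0.00
R2 (z=67.0): cool=0.40, clear=0.11; AND[max(0, a+b−1)] → w = 0.00
R3 (z=14.0): warm=0.96, overcast=0.38; AND[max(0, a+b−1)] → w = 0.34
Weighted average = (0.00·40.0 + 0.00·67.0 + 0.34·14.0) / (0.00 + 0.00 + 0.34)
  = 4.7600 / 0.3400 = 14.00

14.00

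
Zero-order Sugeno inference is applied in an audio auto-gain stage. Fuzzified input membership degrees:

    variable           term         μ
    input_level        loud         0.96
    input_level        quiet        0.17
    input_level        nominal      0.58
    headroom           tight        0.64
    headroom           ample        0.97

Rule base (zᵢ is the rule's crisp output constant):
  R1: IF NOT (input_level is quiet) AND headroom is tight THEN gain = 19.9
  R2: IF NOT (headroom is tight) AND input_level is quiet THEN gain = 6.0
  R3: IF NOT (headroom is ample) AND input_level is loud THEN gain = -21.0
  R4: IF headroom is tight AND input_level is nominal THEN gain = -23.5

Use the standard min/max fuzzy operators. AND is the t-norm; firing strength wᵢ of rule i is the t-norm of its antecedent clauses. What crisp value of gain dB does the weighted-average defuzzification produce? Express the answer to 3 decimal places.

-0.355

R1 (z=19.9): ¬quiet=1−0.17=0.83, tight=0.64; AND[min(a, b)] → w = 0.64
R2 (z=6.0): ¬tight=1−0.64=0.36, quiet=0.17; AND[min(a, b)] → w = 0.17
R3 (z=-21.0): ¬ample=1−0.97=0.03, loud=0.96; AND[min(a, b)] → w = 0.03
R4 (z=-23.5): tight=0.64, nominal=0.58; AND[min(a, b)] → w = 0.58
Weighted average = (0.64·19.9 + 0.17·6.0 + 0.03·-21.0 + 0.58·-23.5) / (0.64 + 0.17 + 0.03 + 0.58)
  = -0.5040 / 1.4200 = -0.355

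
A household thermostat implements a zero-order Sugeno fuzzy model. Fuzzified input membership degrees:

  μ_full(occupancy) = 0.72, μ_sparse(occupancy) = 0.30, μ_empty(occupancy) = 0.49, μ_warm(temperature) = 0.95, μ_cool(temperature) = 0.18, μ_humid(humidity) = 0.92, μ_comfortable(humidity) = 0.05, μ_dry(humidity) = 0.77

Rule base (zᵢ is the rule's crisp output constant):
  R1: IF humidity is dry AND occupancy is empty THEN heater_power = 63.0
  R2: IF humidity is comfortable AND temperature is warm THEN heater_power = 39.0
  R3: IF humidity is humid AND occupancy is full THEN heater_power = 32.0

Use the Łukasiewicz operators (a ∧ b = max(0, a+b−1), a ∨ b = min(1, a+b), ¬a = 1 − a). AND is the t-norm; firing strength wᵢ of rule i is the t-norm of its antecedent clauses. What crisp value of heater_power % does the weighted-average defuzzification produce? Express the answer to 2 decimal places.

R1 (z=63.0): dry=0.77, empty=0.49; AND[max(0, a+b−1)] → w = 0.26
R2 (z=39.0): comfortable=0.05, warm=0.95; AND[max(0, a+b−1)] → w = 0.00
R3 (z=32.0): humid=0.92, full=0.72; AND[max(0, a+b−1)] → w = 0.64
Weighted average = (0.26·63.0 + 0.00·39.0 + 0.64·32.0) / (0.26 + 0.00 + 0.64)
  = 36.8600 / 0.9000 = 40.96

40.96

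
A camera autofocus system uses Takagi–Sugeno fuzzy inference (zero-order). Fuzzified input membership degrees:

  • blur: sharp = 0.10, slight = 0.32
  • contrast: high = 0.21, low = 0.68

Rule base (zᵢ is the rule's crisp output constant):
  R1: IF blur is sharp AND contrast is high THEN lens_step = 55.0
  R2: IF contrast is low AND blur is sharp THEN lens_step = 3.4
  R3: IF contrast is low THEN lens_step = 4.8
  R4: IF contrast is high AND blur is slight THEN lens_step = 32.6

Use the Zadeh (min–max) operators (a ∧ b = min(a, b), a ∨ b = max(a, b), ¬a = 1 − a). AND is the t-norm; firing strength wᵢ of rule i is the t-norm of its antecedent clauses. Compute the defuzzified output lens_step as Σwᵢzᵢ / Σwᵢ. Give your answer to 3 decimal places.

14.633

R1 (z=55.0): sharp=0.10, high=0.21; AND[min(a, b)] → w = 0.10
R2 (z=3.4): low=0.68, sharp=0.10; AND[min(a, b)] → w = 0.10
R3 (z=4.8): low=0.68 → w = 0.68
R4 (z=32.6): high=0.21, slight=0.32; AND[min(a, b)] → w = 0.21
Weighted average = (0.10·55.0 + 0.10·3.4 + 0.68·4.8 + 0.21·32.6) / (0.10 + 0.10 + 0.68 + 0.21)
  = 15.9500 / 1.0900 = 14.633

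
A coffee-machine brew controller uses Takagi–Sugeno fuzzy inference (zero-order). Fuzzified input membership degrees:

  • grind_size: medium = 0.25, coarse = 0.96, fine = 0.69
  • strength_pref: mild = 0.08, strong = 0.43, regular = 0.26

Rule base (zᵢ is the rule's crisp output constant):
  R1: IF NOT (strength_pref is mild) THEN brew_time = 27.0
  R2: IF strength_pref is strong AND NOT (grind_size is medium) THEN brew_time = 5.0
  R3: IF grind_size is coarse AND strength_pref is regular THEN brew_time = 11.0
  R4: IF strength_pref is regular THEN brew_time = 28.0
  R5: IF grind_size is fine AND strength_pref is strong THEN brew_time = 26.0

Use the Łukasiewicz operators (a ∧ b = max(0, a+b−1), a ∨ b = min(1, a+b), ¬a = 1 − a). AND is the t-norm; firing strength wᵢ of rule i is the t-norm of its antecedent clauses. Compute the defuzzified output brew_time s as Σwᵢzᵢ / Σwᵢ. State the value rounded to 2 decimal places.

R1 (z=27.0): ¬mild=1−0.08=0.92 → w = 0.92
R2 (z=5.0): strong=0.43, ¬medium=1−0.25=0.75; AND[max(0, a+b−1)] → w = 0.18
R3 (z=11.0): coarse=0.96, regular=0.26; AND[max(0, a+b−1)] → w = 0.22
R4 (z=28.0): regular=0.26 → w = 0.26
R5 (z=26.0): fine=0.69, strong=0.43; AND[max(0, a+b−1)] → w = 0.12
Weighted average = (0.92·27.0 + 0.18·5.0 + 0.22·11.0 + 0.26·28.0 + 0.12·26.0) / (0.92 + 0.18 + 0.22 + 0.26 + 0.12)
  = 38.5600 / 1.7000 = 22.68

22.68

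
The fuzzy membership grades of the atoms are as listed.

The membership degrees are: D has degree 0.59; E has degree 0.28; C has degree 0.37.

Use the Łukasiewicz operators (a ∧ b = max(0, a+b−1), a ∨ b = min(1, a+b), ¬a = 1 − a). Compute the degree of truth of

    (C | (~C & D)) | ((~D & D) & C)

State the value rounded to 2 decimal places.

0.59

~C = 1 − 0.37 = 0.63
~C & D = max(0, a+b−1) on (0.63, 0.59) = 0.22
C | (~C & D) = min(1, a+b) on (0.37, 0.22) = 0.59
~D = 1 − 0.59 = 0.41
~D & D = max(0, a+b−1) on (0.41, 0.59) = 0.00
(~D & D) & C = max(0, a+b−1) on (0.00, 0.37) = 0.00
(C | (~C & D)) | ((~D & D) & C) = min(1, a+b) on (0.59, 0.00) = 0.59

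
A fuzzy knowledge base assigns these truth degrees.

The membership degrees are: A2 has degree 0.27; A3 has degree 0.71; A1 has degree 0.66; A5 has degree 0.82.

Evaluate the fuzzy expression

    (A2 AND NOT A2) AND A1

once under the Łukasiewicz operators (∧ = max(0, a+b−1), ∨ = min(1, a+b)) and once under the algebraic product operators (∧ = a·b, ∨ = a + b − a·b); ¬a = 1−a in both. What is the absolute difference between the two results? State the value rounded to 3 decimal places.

0.130

Under Łukasiewicz:
  NOT A2 = 1 − 0.27 = 0.73
  A2 AND NOT A2 = max(0, a+b−1) on (0.27, 0.73) = 0.00
  (A2 AND NOT A2) AND A1 = max(0, a+b−1) on (0.00, 0.66) = 0.00
  → value = 0.0000
Under algebraic product:
  NOT A2 = 1 − 0.2700 = 0.7300
  A2 AND NOT A2 = a·b on (0.2700, 0.7300) = 0.1971
  (A2 AND NOT A2) AND A1 = a·b on (0.1971, 0.6600) = 0.1301
  → value = 0.1301
|0.0000 − 0.1301| = 0.130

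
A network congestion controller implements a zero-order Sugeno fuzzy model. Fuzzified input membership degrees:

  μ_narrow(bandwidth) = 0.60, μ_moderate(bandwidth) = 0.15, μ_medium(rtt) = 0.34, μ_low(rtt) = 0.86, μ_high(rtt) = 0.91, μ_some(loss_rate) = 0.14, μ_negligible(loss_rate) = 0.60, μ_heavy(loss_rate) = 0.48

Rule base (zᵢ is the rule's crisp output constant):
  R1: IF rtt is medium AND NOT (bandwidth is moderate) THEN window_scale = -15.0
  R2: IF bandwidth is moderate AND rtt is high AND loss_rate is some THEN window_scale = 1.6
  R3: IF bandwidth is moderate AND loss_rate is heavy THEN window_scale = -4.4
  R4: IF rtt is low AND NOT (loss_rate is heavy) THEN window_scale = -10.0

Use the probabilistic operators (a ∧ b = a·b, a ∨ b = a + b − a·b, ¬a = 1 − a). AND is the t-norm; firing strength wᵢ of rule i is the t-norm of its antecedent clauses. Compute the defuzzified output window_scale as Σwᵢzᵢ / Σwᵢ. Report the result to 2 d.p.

-10.99

R1 (z=-15.0): medium=0.34, ¬moderate=1−0.15=0.85; AND[a·b] → w = 0.2890
R2 (z=1.6): moderate=0.15, high=0.91, some=0.14; AND[a·b] → w = 0.0191
R3 (z=-4.4): moderate=0.15, heavy=0.48; AND[a·b] → w = 0.0720
R4 (z=-10.0): low=0.86, ¬heavy=1−0.48=0.52; AND[a·b] → w = 0.4472
Weighted average = (0.2890·-15.0 + 0.0191·1.6 + 0.0720·-4.4 + 0.4472·-10.0) / (0.2890 + 0.0191 + 0.0720 + 0.4472)
  = -9.0932 / 0.8273 = -10.99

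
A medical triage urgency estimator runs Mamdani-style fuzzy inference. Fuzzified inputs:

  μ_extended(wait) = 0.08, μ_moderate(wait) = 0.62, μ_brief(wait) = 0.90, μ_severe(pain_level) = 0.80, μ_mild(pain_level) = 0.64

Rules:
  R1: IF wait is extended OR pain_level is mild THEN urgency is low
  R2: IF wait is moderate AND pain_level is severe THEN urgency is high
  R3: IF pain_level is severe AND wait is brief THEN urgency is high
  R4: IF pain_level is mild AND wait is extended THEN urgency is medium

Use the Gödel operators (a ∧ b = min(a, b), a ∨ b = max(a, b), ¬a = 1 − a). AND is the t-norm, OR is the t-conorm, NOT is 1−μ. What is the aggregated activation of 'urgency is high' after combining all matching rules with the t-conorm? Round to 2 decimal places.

0.80

R1: extended=0.08, mild=0.64; OR[max(a, b)] → w = 0.64
R2: moderate=0.62, severe=0.80; AND[min(a, b)] → w = 0.62
R3: severe=0.80, brief=0.90; AND[min(a, b)] → w = 0.80
R4: mild=0.64, extended=0.08; AND[min(a, b)] → w = 0.08
Rules with consequent 'high': {R2, R3} → strengths 0.62, 0.80
Aggregate via t-conorm [max(a, b)]: 0.80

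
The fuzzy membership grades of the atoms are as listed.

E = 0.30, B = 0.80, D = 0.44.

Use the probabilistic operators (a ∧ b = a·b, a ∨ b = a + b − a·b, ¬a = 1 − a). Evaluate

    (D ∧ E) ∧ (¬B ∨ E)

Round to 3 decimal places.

0.058

D ∧ E = a·b on (0.4400, 0.3000) = 0.1320
¬B = 1 − 0.8000 = 0.2000
¬B ∨ E = a + b − a·b on (0.2000, 0.3000) = 0.4400
(D ∧ E) ∧ (¬B ∨ E) = a·b on (0.1320, 0.4400) = 0.0581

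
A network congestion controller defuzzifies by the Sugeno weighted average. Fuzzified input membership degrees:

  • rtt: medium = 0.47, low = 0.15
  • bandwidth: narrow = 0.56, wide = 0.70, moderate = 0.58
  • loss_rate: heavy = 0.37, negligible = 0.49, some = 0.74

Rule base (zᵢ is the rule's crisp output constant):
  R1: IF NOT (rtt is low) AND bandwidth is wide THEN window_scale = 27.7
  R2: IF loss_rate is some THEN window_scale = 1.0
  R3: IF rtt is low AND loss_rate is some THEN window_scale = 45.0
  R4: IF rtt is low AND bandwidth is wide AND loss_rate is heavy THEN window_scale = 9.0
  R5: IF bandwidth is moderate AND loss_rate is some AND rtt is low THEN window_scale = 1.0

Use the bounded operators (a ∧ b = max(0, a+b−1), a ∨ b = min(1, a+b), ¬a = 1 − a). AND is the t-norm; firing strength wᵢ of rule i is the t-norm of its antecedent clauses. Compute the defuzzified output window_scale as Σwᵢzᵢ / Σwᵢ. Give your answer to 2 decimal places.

12.38

R1 (z=27.7): ¬low=1−0.15=0.85, wide=0.70; AND[max(0, a+b−1)] → w = 0.55
R2 (z=1.0): some=0.74 → w = 0.74
R3 (z=45.0): low=0.15, some=0.74; AND[max(0, a+b−1)] → w = 0.00
R4 (z=9.0): low=0.15, wide=0.70, heavy=0.37; AND[max(0, a+b−1)] → w = 0.00
R5 (z=1.0): moderate=0.58, some=0.74, low=0.15; AND[max(0, a+b−1)] → w = 0.00
Weighted average = (0.55·27.7 + 0.74·1.0 + 0.00·45.0 + 0.00·9.0 + 0.00·1.0) / (0.55 + 0.74 + 0.00 + 0.00 + 0.00)
  = 15.9750 / 1.2900 = 12.38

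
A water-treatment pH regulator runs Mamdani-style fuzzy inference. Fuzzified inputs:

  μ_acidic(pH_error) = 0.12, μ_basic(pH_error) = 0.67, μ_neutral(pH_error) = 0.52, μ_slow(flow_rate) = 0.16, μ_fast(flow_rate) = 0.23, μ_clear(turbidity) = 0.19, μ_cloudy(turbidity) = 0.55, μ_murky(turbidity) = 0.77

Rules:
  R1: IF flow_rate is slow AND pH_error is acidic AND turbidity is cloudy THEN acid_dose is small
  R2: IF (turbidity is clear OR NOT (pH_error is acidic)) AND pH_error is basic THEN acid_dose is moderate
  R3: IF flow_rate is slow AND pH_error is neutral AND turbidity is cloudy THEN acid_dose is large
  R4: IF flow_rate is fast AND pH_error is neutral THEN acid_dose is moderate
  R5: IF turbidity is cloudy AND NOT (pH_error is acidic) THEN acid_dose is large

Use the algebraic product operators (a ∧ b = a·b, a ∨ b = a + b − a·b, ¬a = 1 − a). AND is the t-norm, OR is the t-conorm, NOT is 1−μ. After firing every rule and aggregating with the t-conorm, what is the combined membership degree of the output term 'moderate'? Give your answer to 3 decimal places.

R1: slow=0.16, acidic=0.12, cloudy=0.55; AND[a·b] → w = 0.0106
R2: (clear=0.19 OR ¬acidic=1−0.12=0.88) = 0.9028; AND[a·b] with basic=0.67 → w = 0.6049
R3: slow=0.16, neutral=0.52, cloudy=0.55; AND[a·b] → w = 0.0458
R4: fast=0.23, neutral=0.52; AND[a·b] → w = 0.1196
R5: cloudy=0.55, ¬acidic=1−0.12=0.88; AND[a·b] → w = 0.4840
Rules with consequent 'moderate': {R2, R4} → strengths 0.6049, 0.1196
Aggregate via t-conorm [a + b − a·b]: 0.6521

0.652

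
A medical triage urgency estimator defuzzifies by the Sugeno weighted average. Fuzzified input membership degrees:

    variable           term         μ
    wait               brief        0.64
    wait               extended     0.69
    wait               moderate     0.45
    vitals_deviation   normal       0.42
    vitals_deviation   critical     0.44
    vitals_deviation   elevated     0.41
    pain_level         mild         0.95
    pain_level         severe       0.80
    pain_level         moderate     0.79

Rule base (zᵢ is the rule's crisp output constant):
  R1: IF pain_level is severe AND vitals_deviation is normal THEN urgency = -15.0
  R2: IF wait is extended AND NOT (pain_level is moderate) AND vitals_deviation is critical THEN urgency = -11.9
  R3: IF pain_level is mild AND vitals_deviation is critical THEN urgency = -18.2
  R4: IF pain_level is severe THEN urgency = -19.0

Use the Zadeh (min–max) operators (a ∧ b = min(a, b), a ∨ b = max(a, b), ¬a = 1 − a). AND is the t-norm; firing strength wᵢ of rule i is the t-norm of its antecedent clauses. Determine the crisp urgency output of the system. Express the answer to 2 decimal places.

-17.12

R1 (z=-15.0): severe=0.80, normal=0.42; AND[min(a, b)] → w = 0.42
R2 (z=-11.9): extended=0.69, ¬moderate=1−0.79=0.21, critical=0.44; AND[min(a, b)] → w = 0.21
R3 (z=-18.2): mild=0.95, critical=0.44; AND[min(a, b)] → w = 0.44
R4 (z=-19.0): severe=0.80 → w = 0.80
Weighted average = (0.42·-15.0 + 0.21·-11.9 + 0.44·-18.2 + 0.80·-19.0) / (0.42 + 0.21 + 0.44 + 0.80)
  = -32.0070 / 1.8700 = -17.12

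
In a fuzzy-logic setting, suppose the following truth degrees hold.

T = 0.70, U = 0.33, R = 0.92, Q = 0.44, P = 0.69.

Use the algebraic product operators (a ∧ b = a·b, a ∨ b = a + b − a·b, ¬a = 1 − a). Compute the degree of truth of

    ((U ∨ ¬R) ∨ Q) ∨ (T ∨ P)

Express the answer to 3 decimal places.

¬R = 1 − 0.9200 = 0.0800
U ∨ ¬R = a + b − a·b on (0.3300, 0.0800) = 0.3836
(U ∨ ¬R) ∨ Q = a + b − a·b on (0.3836, 0.4400) = 0.6548
T ∨ P = a + b − a·b on (0.7000, 0.6900) = 0.9070
((U ∨ ¬R) ∨ Q) ∨ (T ∨ P) = a + b − a·b on (0.6548, 0.9070) = 0.9679

0.968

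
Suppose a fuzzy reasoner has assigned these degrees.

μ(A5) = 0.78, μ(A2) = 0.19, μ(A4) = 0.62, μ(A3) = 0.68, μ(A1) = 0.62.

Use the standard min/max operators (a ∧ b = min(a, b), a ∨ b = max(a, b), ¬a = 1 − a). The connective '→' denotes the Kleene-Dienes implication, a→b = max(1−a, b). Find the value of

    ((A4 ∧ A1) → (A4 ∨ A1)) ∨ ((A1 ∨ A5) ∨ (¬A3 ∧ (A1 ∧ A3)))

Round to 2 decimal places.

0.78

A4 ∧ A1 = min(a, b) on (0.62, 0.62) = 0.62
A4 ∨ A1 = max(a, b) on (0.62, 0.62) = 0.62
(A4 ∧ A1) → (A4 ∨ A1)  [Kleene-Dienes: max(1−a, b)] with a=0.62, b=0.62 → 0.62
A1 ∨ A5 = max(a, b) on (0.62, 0.78) = 0.78
¬A3 = 1 − 0.68 = 0.32
A1 ∧ A3 = min(a, b) on (0.62, 0.68) = 0.62
¬A3 ∧ (A1 ∧ A3) = min(a, b) on (0.32, 0.62) = 0.32
(A1 ∨ A5) ∨ (¬A3 ∧ (A1 ∧ A3)) = max(a, b) on (0.78, 0.32) = 0.78
((A4 ∧ A1) → (A4 ∨ A1)) ∨ ((A1 ∨ A5) ∨ (¬A3 ∧ (A1 ∧ A3))) = max(a, b) on (0.62, 0.78) = 0.78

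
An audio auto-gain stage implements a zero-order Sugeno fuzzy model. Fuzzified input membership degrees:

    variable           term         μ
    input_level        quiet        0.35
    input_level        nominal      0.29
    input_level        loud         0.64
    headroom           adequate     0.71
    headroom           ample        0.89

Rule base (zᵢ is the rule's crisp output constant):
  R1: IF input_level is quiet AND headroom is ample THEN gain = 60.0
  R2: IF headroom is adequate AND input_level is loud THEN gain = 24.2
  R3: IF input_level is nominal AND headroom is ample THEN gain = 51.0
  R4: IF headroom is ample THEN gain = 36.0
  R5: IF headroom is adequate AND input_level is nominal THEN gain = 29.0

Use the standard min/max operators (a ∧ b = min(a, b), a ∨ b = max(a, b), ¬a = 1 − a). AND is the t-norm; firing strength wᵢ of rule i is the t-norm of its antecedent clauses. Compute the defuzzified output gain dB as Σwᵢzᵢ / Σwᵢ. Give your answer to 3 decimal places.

37.288

R1 (z=60.0): quiet=0.35, ample=0.89; AND[min(a, b)] → w = 0.35
R2 (z=24.2): adequate=0.71, loud=0.64; AND[min(a, b)] → w = 0.64
R3 (z=51.0): nominal=0.29, ample=0.89; AND[min(a, b)] → w = 0.29
R4 (z=36.0): ample=0.89 → w = 0.89
R5 (z=29.0): adequate=0.71, nominal=0.29; AND[min(a, b)] → w = 0.29
Weighted average = (0.35·60.0 + 0.64·24.2 + 0.29·51.0 + 0.89·36.0 + 0.29·29.0) / (0.35 + 0.64 + 0.29 + 0.89 + 0.29)
  = 91.7280 / 2.4600 = 37.288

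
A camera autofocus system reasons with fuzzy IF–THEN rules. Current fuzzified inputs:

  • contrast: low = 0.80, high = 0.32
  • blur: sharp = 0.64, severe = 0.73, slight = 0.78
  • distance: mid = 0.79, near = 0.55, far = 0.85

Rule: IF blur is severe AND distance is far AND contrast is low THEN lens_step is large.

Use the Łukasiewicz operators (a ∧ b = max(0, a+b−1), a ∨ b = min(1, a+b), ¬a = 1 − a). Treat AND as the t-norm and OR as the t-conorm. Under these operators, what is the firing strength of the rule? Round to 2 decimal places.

firing strength: severe=0.73, far=0.85, low=0.80; AND[max(0, a+b−1)] → w = 0.38

0.38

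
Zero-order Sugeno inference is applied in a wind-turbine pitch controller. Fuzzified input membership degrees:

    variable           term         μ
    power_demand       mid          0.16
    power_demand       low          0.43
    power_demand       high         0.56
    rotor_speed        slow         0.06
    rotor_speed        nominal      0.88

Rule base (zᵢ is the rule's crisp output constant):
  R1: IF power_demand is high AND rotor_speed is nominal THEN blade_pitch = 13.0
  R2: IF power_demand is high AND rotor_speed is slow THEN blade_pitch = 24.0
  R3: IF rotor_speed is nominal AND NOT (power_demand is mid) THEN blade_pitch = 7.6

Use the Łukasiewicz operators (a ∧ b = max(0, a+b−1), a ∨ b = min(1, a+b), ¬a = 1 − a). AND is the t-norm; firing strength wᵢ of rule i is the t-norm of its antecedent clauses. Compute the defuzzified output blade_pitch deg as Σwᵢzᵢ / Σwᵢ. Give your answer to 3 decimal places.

9.648

R1 (z=13.0): high=0.56, nominal=0.88; AND[max(0, a+b−1)] → w = 0.44
R2 (z=24.0): high=0.56, slow=0.06; AND[max(0, a+b−1)] → w = 0.00
R3 (z=7.6): nominal=0.88, ¬mid=1−0.16=0.84; AND[max(0, a+b−1)] → w = 0.72
Weighted average = (0.44·13.0 + 0.00·24.0 + 0.72·7.6) / (0.44 + 0.00 + 0.72)
  = 11.1920 / 1.1600 = 9.648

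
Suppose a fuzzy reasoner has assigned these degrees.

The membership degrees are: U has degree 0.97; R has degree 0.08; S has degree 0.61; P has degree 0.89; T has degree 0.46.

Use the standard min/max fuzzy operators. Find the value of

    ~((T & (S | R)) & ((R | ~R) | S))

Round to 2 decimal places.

0.54

S | R = max(a, b) on (0.61, 0.08) = 0.61
T & (S | R) = min(a, b) on (0.46, 0.61) = 0.46
~R = 1 − 0.08 = 0.92
R | ~R = max(a, b) on (0.08, 0.92) = 0.92
(R | ~R) | S = max(a, b) on (0.92, 0.61) = 0.92
(T & (S | R)) & ((R | ~R) | S) = min(a, b) on (0.46, 0.92) = 0.46
~((T & (S | R)) & ((R | ~R) | S)) = 1 − 0.46 = 0.54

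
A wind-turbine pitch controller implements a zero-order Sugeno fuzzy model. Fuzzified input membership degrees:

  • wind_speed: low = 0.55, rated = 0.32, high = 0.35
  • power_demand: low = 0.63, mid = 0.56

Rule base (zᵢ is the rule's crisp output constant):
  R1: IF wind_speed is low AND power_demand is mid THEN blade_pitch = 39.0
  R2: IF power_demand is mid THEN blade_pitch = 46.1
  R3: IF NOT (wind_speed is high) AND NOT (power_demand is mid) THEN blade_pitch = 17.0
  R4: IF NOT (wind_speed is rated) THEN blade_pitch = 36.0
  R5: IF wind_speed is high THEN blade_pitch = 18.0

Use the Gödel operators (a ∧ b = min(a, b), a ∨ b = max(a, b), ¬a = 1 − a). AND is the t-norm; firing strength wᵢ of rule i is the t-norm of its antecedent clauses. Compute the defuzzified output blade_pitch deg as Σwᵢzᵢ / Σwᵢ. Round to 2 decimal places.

33.15

R1 (z=39.0): low=0.55, mid=0.56; AND[min(a, b)] → w = 0.55
R2 (z=46.1): mid=0.56 → w = 0.56
R3 (z=17.0): ¬high=1−0.35=0.65, ¬mid=1−0.56=0.44; AND[min(a, b)] → w = 0.44
R4 (z=36.0): ¬rated=1−0.32=0.68 → w = 0.68
R5 (z=18.0): high=0.35 → w = 0.35
Weighted average = (0.55·39.0 + 0.56·46.1 + 0.44·17.0 + 0.68·36.0 + 0.35·18.0) / (0.55 + 0.56 + 0.44 + 0.68 + 0.35)
  = 85.5260 / 2.5800 = 33.15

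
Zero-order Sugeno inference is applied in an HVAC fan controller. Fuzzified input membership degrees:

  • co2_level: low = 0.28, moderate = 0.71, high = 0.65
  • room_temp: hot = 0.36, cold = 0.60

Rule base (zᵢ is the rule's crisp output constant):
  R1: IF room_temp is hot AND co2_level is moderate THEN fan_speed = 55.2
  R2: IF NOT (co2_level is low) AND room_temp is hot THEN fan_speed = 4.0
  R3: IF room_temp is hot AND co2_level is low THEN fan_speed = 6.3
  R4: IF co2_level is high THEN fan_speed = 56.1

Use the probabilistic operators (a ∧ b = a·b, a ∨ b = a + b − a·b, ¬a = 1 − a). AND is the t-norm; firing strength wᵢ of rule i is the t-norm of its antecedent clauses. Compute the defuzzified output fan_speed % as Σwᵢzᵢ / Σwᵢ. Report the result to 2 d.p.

R1 (z=55.2): hot=0.36, moderate=0.71; AND[a·b] → w = 0.2556
R2 (z=4.0): ¬low=1−0.28=0.72, hot=0.36; AND[a·b] → w = 0.2592
R3 (z=6.3): hot=0.36, low=0.28; AND[a·b] → w = 0.1008
R4 (z=56.1): high=0.65 → w = 0.6500
Weighted average = (0.2556·55.2 + 0.2592·4.0 + 0.1008·6.3 + 0.6500·56.1) / (0.2556 + 0.2592 + 0.1008 + 0.6500)
  = 52.2460 / 1.2656 = 41.28

41.28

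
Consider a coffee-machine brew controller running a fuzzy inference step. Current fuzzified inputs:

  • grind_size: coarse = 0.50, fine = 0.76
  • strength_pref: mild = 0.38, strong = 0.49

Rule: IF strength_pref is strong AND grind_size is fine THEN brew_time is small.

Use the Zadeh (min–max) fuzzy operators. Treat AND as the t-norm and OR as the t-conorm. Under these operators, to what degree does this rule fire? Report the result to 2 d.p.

firing strength: strong=0.49, fine=0.76; AND[min(a, b)] → w = 0.49

0.49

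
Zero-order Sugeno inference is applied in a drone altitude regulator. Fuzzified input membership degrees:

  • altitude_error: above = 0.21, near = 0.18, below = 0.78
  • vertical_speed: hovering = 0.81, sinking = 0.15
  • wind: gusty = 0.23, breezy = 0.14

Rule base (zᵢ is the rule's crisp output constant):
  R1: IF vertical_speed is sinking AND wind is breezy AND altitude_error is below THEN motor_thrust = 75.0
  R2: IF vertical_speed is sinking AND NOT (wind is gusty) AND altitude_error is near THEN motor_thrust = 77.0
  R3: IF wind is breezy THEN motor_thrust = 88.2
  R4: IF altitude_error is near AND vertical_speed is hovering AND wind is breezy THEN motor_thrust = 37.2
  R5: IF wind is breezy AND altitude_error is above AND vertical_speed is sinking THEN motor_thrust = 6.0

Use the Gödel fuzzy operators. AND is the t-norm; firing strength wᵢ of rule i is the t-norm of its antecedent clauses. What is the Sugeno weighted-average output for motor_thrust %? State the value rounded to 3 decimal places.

56.966

R1 (z=75.0): sinking=0.15, breezy=0.14, below=0.78; AND[min(a, b)] → w = 0.14
R2 (z=77.0): sinking=0.15, ¬gusty=1−0.23=0.77, near=0.18; AND[min(a, b)] → w = 0.15
R3 (z=88.2): breezy=0.14 → w = 0.14
R4 (z=37.2): near=0.18, hovering=0.81, breezy=0.14; AND[min(a, b)] → w = 0.14
R5 (z=6.0): breezy=0.14, above=0.21, sinking=0.15; AND[min(a, b)] → w = 0.14
Weighted average = (0.14·75.0 + 0.15·77.0 + 0.14·88.2 + 0.14·37.2 + 0.14·6.0) / (0.14 + 0.15 + 0.14 + 0.14 + 0.14)
  = 40.4460 / 0.7100 = 56.966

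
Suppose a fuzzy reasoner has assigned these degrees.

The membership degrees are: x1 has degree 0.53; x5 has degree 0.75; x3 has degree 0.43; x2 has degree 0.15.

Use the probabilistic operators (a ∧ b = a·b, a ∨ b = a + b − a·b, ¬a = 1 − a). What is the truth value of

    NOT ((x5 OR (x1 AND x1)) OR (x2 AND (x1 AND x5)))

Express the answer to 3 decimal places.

x1 AND x1 = a·b on (0.5300, 0.5300) = 0.2809
x5 OR (x1 AND x1) = a + b − a·b on (0.7500, 0.2809) = 0.8202
x1 AND x5 = a·b on (0.5300, 0.7500) = 0.3975
x2 AND (x1 AND x5) = a·b on (0.1500, 0.3975) = 0.0596
(x5 OR (x1 AND x1)) OR (x2 AND (x1 AND x5)) = a + b − a·b on (0.8202, 0.0596) = 0.8309
NOT ((x5 OR (x1 AND x1)) OR (x2 AND (x1 AND x5))) = 1 − 0.8309 = 0.1691

0.169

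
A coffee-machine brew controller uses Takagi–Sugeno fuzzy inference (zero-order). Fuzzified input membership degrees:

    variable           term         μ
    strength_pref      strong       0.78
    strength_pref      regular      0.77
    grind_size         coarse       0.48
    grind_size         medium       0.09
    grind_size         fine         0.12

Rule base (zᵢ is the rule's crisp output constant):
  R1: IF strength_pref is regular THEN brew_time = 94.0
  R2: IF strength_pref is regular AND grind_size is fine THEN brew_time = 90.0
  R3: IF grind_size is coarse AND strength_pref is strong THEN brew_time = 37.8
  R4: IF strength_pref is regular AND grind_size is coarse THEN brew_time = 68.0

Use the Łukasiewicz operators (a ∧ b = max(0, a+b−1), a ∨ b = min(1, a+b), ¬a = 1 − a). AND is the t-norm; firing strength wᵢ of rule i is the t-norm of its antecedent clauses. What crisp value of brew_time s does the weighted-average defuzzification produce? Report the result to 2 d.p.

77.51

R1 (z=94.0): regular=0.77 → w = 0.77
R2 (z=90.0): regular=0.77, fine=0.12; AND[max(0, a+b−1)] → w = 0.00
R3 (z=37.8): coarse=0.48, strong=0.78; AND[max(0, a+b−1)] → w = 0.26
R4 (z=68.0): regular=0.77, coarse=0.48; AND[max(0, a+b−1)] → w = 0.25
Weighted average = (0.77·94.0 + 0.00·90.0 + 0.26·37.8 + 0.25·68.0) / (0.77 + 0.00 + 0.26 + 0.25)
  = 99.2080 / 1.2800 = 77.51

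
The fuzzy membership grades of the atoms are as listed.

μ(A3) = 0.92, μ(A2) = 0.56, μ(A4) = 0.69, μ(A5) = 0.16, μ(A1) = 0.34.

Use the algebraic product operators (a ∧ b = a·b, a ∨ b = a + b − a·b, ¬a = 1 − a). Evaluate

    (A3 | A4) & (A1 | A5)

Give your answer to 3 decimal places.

0.435

A3 | A4 = a + b − a·b on (0.9200, 0.6900) = 0.9752
A1 | A5 = a + b − a·b on (0.3400, 0.1600) = 0.4456
(A3 | A4) & (A1 | A5) = a·b on (0.9752, 0.4456) = 0.4345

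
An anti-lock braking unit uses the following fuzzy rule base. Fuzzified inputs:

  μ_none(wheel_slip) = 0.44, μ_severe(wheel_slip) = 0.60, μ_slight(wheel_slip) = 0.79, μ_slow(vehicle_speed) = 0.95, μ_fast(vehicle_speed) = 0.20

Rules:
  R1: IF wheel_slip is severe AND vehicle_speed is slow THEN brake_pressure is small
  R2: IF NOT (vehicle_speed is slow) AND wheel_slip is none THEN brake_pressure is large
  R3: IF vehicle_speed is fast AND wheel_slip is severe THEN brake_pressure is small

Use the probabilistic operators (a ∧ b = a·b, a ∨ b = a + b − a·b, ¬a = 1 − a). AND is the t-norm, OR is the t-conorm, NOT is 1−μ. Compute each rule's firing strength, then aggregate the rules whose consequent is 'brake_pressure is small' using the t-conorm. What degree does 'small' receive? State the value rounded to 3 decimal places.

0.622

R1: severe=0.60, slow=0.95; AND[a·b] → w = 0.5700
R2: ¬slow=1−0.95=0.05, none=0.44; AND[a·b] → w = 0.0220
R3: fast=0.20, severe=0.60; AND[a·b] → w = 0.1200
Rules with consequent 'small': {R1, R3} → strengths 0.5700, 0.1200
Aggregate via t-conorm [a + b − a·b]: 0.6216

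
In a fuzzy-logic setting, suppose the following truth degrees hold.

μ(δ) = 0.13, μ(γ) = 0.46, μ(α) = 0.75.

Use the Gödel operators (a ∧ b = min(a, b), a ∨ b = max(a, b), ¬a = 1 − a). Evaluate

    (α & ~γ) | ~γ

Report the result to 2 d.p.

~γ = 1 − 0.46 = 0.54
α & ~γ = min(a, b) on (0.75, 0.54) = 0.54
~γ = 1 − 0.46 = 0.54
(α & ~γ) | ~γ = max(a, b) on (0.54, 0.54) = 0.54

0.54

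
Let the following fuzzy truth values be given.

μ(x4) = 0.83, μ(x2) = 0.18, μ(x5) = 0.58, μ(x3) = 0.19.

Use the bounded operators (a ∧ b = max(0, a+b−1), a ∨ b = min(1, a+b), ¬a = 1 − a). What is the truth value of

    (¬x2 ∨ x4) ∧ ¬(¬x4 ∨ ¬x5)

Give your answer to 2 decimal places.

0.41

¬x2 = 1 − 0.18 = 0.82
¬x2 ∨ x4 = min(1, a+b) on (0.82, 0.83) = 1.00
¬x4 = 1 − 0.83 = 0.17
¬x5 = 1 − 0.58 = 0.42
¬x4 ∨ ¬x5 = min(1, a+b) on (0.17, 0.42) = 0.59
¬(¬x4 ∨ ¬x5) = 1 − 0.59 = 0.41
(¬x2 ∨ x4) ∧ ¬(¬x4 ∨ ¬x5) = max(0, a+b−1) on (1.00, 0.41) = 0.41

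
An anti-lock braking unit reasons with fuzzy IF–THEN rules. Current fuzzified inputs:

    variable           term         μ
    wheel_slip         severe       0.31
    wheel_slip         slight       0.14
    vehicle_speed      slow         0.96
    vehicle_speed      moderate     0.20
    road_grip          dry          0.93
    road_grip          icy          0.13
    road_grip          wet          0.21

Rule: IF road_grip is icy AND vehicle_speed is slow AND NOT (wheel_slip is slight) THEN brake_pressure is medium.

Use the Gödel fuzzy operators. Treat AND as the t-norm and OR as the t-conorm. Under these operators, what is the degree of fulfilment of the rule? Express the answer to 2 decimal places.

0.13

firing strength: icy=0.13, slow=0.96, ¬slight=1−0.14=0.86; AND[min(a, b)] → w = 0.13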